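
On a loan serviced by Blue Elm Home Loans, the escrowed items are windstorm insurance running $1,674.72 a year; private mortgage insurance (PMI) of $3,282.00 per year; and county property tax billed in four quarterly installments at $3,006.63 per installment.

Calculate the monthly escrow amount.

Windstorm insurance — $1,674.72
Private mortgage insurance (PMI) — $3,282.00
County property tax — $3,006.63 × 4 = $12,026.52
Annual escrow total = $1,674.72 + $3,282.00 + $12,026.52 = $16,983.24
Base monthly escrow = $16,983.24 / 12 = $1,415.27

$1,415.27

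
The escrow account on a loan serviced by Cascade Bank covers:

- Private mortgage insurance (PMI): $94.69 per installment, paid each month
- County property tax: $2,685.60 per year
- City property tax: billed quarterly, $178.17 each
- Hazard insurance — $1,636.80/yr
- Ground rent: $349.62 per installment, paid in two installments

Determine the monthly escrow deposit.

Private mortgage insurance (PMI) = $94.69 × 12 = $1,136.28
County property tax = $2,685.60
City property tax = $178.17 × 4 = $712.68
Hazard insurance = $1,636.80
Ground rent = $349.62 × 2 = $699.24
Combined annual = $1,136.28 + $2,685.60 + $712.68 + $1,636.80 + $699.24 = $6,870.60
Monthly = $6,870.60 ÷ 12 = $572.55

$572.55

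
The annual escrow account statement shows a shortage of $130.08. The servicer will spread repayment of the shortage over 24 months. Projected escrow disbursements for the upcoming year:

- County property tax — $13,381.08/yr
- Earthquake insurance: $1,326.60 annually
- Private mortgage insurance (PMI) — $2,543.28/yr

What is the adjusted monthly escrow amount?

County property tax: $13,381.08
Earthquake insurance: $1,326.60
Private mortgage insurance (PMI): $2,543.28
Annual escrow total = $17,250.96
Base monthly escrow = $17,250.96 ÷ 12 = $1,437.58
Shortage spread = $130.08 / 24 = $5.42/mo
New monthly escrow = $1,437.58 + $5.42 = $1,443.00

$1,443.00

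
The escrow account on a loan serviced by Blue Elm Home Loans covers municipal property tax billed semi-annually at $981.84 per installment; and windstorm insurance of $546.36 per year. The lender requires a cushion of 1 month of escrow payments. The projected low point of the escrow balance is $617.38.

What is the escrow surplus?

Municipal property tax: $981.84 × 2 = $1,963.68
Windstorm insurance: $546.36
Combined annual = $1,963.68 + $546.36 = $2,510.04
Monthly = $2,510.04 / 12 = $209.17
Cushion = 1 × $209.17 = $209.17
Excess over cushion: $617.38 − $209.17 = $408.21

$408.21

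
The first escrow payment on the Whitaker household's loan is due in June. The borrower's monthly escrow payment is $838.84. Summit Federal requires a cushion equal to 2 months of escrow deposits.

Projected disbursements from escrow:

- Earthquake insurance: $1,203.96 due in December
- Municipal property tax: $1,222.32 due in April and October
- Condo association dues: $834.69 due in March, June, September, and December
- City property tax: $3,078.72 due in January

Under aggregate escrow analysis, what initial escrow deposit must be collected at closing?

Cushion = 2 × $838.84 = $1,677.68
Trial balance (start $0, +$838.84 each month, − disbursements):
  Jun: +$838.84 − $834.69 → $4.15
  Jul: +$838.84 → $842.99
  Aug: +$838.84 → $1,681.83
  Sep: +$838.84 − $834.69 → $1,685.98
  Oct: +$838.84 − $1,222.32 → $1,302.50
  Nov: +$838.84 → $2,141.34
  Dec: +$838.84 − $2,038.65 → $941.53
  Jan: +$838.84 − $3,078.72 → -$1,298.35
  Feb: +$838.84 → -$459.51
  Mar: +$838.84 − $834.69 → -$455.36
  Apr: +$838.84 − $1,222.32 → -$838.84
  May: +$838.84 → $0.00
Lowest trial balance = -$1,298.35 (Jan)
Initial deposit = cushion − low point = $1,677.68 − (-$1,298.35) = $2,976.03

$2,976.03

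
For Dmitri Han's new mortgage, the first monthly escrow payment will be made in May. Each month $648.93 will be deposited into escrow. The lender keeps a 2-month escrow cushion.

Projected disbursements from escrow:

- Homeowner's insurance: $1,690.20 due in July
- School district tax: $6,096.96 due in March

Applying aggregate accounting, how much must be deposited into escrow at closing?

Cushion = 2 × $648.93 = $1,297.86
Trial balance (start $0, +$648.93 each month, − disbursements):
  May: +$648.93 → $648.93
  Jun: +$648.93 → $1,297.86
  Jul: +$648.93 − $1,690.20 → $256.59
  Aug: +$648.93 → $905.52
  Sep: +$648.93 → $1,554.45
  Oct: +$648.93 → $2,203.38
  Nov: +$648.93 → $2,852.31
  Dec: +$648.93 → $3,501.24
  Jan: +$648.93 → $4,150.17
  Feb: +$648.93 → $4,799.10
  Mar: +$648.93 − $6,096.96 → -$648.93
  Apr: +$648.93 → $0.00
Lowest trial balance = -$648.93 (Mar)
Initial deposit = cushion − low point = $1,297.86 − (-$648.93) = $1,946.79

$1,946.79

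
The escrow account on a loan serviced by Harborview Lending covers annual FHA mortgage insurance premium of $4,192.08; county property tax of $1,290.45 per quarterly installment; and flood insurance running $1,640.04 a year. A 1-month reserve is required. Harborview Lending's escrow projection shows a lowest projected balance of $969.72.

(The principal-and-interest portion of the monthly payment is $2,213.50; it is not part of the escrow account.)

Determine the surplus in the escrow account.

$53.56

FHA mortgage insurance premium — $4,192.08 per year
County property tax — $1,290.45 × 4 = $5,161.80 per year
Flood insurance — $1,640.04 per year
Total per year = $4,192.08 + $5,161.80 + $1,640.04 = $10,993.92
Base monthly escrow = $10,993.92 ÷ 12 = $916.16
Required cushion = 1 × $916.16 = $916.16
Excess over cushion: $969.72 − $916.16 = $53.56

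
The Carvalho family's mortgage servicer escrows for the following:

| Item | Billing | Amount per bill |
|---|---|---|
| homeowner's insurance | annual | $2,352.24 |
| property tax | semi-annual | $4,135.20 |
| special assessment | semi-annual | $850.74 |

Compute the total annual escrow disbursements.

Homeowner's insurance = $2,352.24 per year
Property tax = $4,135.20 × 2 = $8,270.40 per year
Special assessment = $850.74 × 2 = $1,701.48 per year
Annual escrow total = $12,324.12

$12,324.12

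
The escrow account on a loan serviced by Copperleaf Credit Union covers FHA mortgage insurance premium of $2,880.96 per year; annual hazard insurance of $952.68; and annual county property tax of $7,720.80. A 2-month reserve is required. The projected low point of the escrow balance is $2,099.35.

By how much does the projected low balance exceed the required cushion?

FHA mortgage insurance premium — $2,880.96/yr
Hazard insurance — $952.68/yr
County property tax — $7,720.80/yr
Combined annual = $2,880.96 + $952.68 + $7,720.80 = $11,554.44
Monthly escrow = $11,554.44 ÷ 12 = $962.87
Cushion = 2 × $962.87 = $1,925.74
Excess over cushion: $2,099.35 − $1,925.74 = $173.61

$173.61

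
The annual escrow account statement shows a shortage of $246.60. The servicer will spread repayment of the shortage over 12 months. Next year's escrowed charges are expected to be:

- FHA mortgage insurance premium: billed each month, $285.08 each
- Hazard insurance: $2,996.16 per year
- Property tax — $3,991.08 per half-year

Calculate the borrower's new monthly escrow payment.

FHA mortgage insurance premium = $285.08 × 12 = $3,420.96 per year
Hazard insurance = $2,996.16 per year
Property tax = $3,991.08 × 2 = $7,982.16 per year
Yearly total = $3,420.96 + $2,996.16 + $7,982.16 = $14,399.28
Base monthly escrow = $14,399.28 / 12 = $1,199.94
Shortage spread = $246.60 / 12 = $20.55/mo
Adjusted monthly = $1,199.94 + $20.55 = $1,220.49

$1,220.49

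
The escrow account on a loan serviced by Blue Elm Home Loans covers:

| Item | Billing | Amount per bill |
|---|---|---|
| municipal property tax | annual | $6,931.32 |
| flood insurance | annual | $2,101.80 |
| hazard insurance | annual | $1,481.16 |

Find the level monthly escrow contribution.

Municipal property tax = $6,931.32/yr
Flood insurance = $2,101.80/yr
Hazard insurance = $1,481.16/yr
Total annual escrow = $6,931.32 + $2,101.80 + $1,481.16 = $10,514.28
Base monthly escrow = $10,514.28 ÷ 12 = $876.19

$876.19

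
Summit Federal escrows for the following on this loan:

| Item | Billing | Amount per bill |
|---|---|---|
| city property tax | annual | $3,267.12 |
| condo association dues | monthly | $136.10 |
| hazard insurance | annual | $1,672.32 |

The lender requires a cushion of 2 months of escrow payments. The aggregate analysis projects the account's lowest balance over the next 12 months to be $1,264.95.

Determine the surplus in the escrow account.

City property tax = $3,267.12/yr
Condo association dues = $136.10 × 12 = $1,633.20/yr
Hazard insurance = $1,672.32/yr
Annual escrow total = $3,267.12 + $1,633.20 + $1,672.32 = $6,572.64
Monthly = $6,572.64 / 12 = $547.72
Required reserve = 2 × $547.72 = $1,095.44
Excess over cushion: $1,264.95 − $1,095.44 = $169.51

$169.51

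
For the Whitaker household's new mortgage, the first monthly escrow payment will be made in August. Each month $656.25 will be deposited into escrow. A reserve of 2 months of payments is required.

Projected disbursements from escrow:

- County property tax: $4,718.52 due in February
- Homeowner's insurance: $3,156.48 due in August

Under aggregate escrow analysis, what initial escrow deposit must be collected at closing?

Cushion = 2 × $656.25 = $1,312.50
Trial balance (start $0, +$656.25 each month, − disbursements):
  Aug: +$656.25 − $3,156.48 → -$2,500.23
  Sep: +$656.25 → -$1,843.98
  Oct: +$656.25 → -$1,187.73
  Nov: +$656.25 → -$531.48
  Dec: +$656.25 → $124.77
  Jan: +$656.25 → $781.02
  Feb: +$656.25 − $4,718.52 → -$3,281.25
  Mar: +$656.25 → -$2,625.00
  Apr: +$656.25 → -$1,968.75
  May: +$656.25 → -$1,312.50
  Jun: +$656.25 → -$656.25
  Jul: +$656.25 → $0.00
Lowest trial balance = -$3,281.25 (Feb)
Initial deposit = cushion − low point = $1,312.50 − (-$3,281.25) = $4,593.75

$4,593.75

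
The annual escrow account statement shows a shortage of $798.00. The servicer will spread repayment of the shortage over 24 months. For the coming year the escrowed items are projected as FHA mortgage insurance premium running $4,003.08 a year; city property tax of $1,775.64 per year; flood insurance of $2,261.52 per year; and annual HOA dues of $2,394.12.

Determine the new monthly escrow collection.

$902.78

FHA mortgage insurance premium — $4,003.08
City property tax — $1,775.64
Flood insurance — $2,261.52
HOA dues — $2,394.12
Combined annual = $4,003.08 + $1,775.64 + $2,261.52 + $2,394.12 = $10,434.36
Per month = $10,434.36 ÷ 12 = $869.53
Monthly shortage recovery: $798.00 / 24 = $33.25
Adjusted monthly = $869.53 + $33.25 = $902.78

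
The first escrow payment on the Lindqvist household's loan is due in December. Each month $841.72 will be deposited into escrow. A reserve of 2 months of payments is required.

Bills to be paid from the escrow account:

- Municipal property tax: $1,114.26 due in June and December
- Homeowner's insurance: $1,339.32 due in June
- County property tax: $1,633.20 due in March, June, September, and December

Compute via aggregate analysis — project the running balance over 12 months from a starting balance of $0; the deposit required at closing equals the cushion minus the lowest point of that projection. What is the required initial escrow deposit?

$4,258.84

Cushion = 2 × $841.72 = $1,683.44
Trial balance (start $0, +$841.72 each month, − disbursements):
  Dec: +$841.72 − $2,747.46 → -$1,905.74
  Jan: +$841.72 → -$1,064.02
  Feb: +$841.72 → -$222.30
  Mar: +$841.72 − $1,633.20 → -$1,013.78
  Apr: +$841.72 → -$172.06
  May: +$841.72 → $669.66
  Jun: +$841.72 − $4,086.78 → -$2,575.40
  Jul: +$841.72 → -$1,733.68
  Aug: +$841.72 → -$891.96
  Sep: +$841.72 − $1,633.20 → -$1,683.44
  Oct: +$841.72 → -$841.72
  Nov: +$841.72 → $0.00
Lowest trial balance = -$2,575.40 (Jun)
Initial deposit = cushion − low point = $1,683.44 − (-$2,575.40) = $4,258.84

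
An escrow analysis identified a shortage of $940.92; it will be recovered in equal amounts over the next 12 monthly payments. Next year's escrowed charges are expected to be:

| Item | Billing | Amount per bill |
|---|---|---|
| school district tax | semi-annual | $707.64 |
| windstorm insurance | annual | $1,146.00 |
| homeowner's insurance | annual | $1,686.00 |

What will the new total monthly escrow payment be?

$432.35

School district tax = $707.64 × 2 = $1,415.28 per year
Windstorm insurance = $1,146.00 per year
Homeowner's insurance = $1,686.00 per year
Yearly total = $1,415.28 + $1,146.00 + $1,686.00 = $4,247.28
Per month = $4,247.28 ÷ 12 = $353.94
Monthly shortage recovery: $940.92 / 12 = $78.41
Adjusted monthly = $353.94 + $78.41 = $432.35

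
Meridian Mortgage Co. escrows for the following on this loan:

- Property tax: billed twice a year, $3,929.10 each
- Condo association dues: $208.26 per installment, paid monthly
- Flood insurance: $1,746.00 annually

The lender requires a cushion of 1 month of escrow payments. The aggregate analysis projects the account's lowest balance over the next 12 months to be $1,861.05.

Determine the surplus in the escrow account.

$852.44

Property tax = $3,929.10 × 2 = $7,858.20/yr
Condo association dues = $208.26 × 12 = $2,499.12/yr
Flood insurance = $1,746.00/yr
Total annual escrow = $12,103.32
Monthly = $12,103.32 / 12 = $1,008.61
Required reserve = 1 × $1,008.61 = $1,008.61
Excess over cushion: $1,861.05 − $1,008.61 = $852.44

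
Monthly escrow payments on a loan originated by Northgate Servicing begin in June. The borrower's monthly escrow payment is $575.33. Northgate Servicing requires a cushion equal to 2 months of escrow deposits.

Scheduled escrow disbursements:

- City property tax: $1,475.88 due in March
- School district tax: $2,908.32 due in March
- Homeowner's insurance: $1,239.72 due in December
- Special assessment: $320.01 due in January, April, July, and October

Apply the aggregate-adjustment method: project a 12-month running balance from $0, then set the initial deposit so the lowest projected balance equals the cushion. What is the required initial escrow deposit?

Cushion = 2 × $575.33 = $1,150.66
Trial balance (start $0, +$575.33 each month, − disbursements):
  Jun: +$575.33 → $575.33
  Jul: +$575.33 − $320.01 → $830.65
  Aug: +$575.33 → $1,405.98
  Sep: +$575.33 → $1,981.31
  Oct: +$575.33 − $320.01 → $2,236.63
  Nov: +$575.33 → $2,811.96
  Dec: +$575.33 − $1,239.72 → $2,147.57
  Jan: +$575.33 − $320.01 → $2,402.89
  Feb: +$575.33 → $2,978.22
  Mar: +$575.33 − $4,384.20 → -$830.65
  Apr: +$575.33 − $320.01 → -$575.33
  May: +$575.33 → $0.00
Lowest trial balance = -$830.65 (Mar)
Initial deposit = cushion − low point = $1,150.66 − (-$830.65) = $1,981.31

$1,981.31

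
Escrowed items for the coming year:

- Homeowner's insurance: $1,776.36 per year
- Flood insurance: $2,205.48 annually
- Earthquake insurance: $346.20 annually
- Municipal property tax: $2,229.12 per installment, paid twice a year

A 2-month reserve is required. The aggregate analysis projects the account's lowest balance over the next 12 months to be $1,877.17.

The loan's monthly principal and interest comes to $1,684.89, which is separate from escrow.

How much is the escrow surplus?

$412.79

Homeowner's insurance: $1,776.36 per year
Flood insurance: $2,205.48 per year
Earthquake insurance: $346.20 per year
Municipal property tax: $2,229.12 × 2 = $4,458.24 per year
Yearly total = $8,786.28
Base monthly escrow = $8,786.28 ÷ 12 = $732.19
Required reserve = 2 × $732.19 = $1,464.38
Excess over cushion: $1,877.17 − $1,464.38 = $412.79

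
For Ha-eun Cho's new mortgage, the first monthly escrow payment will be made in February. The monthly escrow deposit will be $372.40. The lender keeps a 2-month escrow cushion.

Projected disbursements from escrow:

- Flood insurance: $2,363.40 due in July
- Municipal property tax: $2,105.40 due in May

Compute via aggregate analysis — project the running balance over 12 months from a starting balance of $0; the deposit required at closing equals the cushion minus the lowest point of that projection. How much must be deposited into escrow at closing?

Cushion = 2 × $372.40 = $744.80
Trial balance (start $0, +$372.40 each month, − disbursements):
  Feb: +$372.40 → $372.40
  Mar: +$372.40 → $744.80
  Apr: +$372.40 → $1,117.20
  May: +$372.40 − $2,105.40 → -$615.80
  Jun: +$372.40 → -$243.40
  Jul: +$372.40 − $2,363.40 → -$2,234.40
  Aug: +$372.40 → -$1,862.00
  Sep: +$372.40 → -$1,489.60
  Oct: +$372.40 → -$1,117.20
  Nov: +$372.40 → -$744.80
  Dec: +$372.40 → -$372.40
  Jan: +$372.40 → $0.00
Lowest trial balance = -$2,234.40 (Jul)
Initial deposit = cushion − low point = $744.80 − (-$2,234.40) = $2,979.20

$2,979.20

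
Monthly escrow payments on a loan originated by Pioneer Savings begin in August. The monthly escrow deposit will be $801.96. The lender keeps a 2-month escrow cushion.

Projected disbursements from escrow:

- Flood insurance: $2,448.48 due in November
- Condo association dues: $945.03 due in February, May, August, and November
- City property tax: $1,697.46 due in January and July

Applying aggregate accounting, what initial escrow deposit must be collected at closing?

$2,971.23

Cushion = 2 × $801.96 = $1,603.92
Trial balance (start $0, +$801.96 each month, − disbursements):
  Aug: +$801.96 − $945.03 → -$143.07
  Sep: +$801.96 → $658.89
  Oct: +$801.96 → $1,460.85
  Nov: +$801.96 − $3,393.51 → -$1,130.70
  Dec: +$801.96 → -$328.74
  Jan: +$801.96 − $1,697.46 → -$1,224.24
  Feb: +$801.96 − $945.03 → -$1,367.31
  Mar: +$801.96 → -$565.35
  Apr: +$801.96 → $236.61
  May: +$801.96 − $945.03 → $93.54
  Jun: +$801.96 → $895.50
  Jul: +$801.96 − $1,697.46 → $0.00
Lowest trial balance = -$1,367.31 (Feb)
Initial deposit = cushion − low point = $1,603.92 − (-$1,367.31) = $2,971.23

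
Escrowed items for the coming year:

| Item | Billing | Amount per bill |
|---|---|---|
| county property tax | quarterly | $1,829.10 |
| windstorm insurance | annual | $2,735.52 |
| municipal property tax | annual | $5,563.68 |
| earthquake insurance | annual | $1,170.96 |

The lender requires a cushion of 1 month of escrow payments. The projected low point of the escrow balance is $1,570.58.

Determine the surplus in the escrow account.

County property tax — $1,829.10 × 4 = $7,316.40
Windstorm insurance — $2,735.52
Municipal property tax — $5,563.68
Earthquake insurance — $1,170.96
Yearly total = $7,316.40 + $2,735.52 + $5,563.68 + $1,170.96 = $16,786.56
Monthly = $16,786.56 / 12 = $1,398.88
Cushion = 1 × $1,398.88 = $1,398.88
Excess over cushion: $1,570.58 − $1,398.88 = $171.70

$171.70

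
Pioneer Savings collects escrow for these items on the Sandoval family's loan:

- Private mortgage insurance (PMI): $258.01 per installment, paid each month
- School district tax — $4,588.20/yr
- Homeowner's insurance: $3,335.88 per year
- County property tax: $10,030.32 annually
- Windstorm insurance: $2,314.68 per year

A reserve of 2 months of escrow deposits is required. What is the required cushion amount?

$3,894.20

Private mortgage insurance (PMI) — $258.01 × 12 = $3,096.12 per year
School district tax — $4,588.20 per year
Homeowner's insurance — $3,335.88 per year
County property tax — $10,030.32 per year
Windstorm insurance — $2,314.68 per year
Annual escrow total = $23,365.20
Monthly = $23,365.20 / 12 = $1,947.10
Required cushion = 2 × $1,947.10 = $3,894.20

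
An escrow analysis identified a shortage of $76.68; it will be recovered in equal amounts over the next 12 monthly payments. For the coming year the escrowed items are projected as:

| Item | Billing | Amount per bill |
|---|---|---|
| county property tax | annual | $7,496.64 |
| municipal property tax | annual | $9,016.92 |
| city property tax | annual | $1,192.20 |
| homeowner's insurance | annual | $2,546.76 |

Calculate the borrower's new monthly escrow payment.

$1,694.10

County property tax = $7,496.64
Municipal property tax = $9,016.92
City property tax = $1,192.20
Homeowner's insurance = $2,546.76
Yearly total = $7,496.64 + $9,016.92 + $1,192.20 + $2,546.76 = $20,252.52
Monthly = $20,252.52 ÷ 12 = $1,687.71
Shortage per month = $76.68 ÷ 12 = $6.39
New monthly escrow = $1,687.71 + $6.39 = $1,694.10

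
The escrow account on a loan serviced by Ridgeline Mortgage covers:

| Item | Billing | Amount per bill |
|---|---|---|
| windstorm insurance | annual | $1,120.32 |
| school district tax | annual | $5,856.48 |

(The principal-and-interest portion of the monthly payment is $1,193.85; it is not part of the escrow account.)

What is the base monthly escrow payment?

Windstorm insurance: $1,120.32 annually
School district tax: $5,856.48 annually
Combined annual = $1,120.32 + $5,856.48 = $6,976.80
Base monthly escrow = $6,976.80 / 12 = $581.40

$581.40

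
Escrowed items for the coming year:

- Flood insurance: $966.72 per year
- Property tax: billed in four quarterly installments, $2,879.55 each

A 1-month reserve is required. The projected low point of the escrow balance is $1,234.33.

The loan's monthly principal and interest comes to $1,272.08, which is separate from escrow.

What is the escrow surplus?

Flood insurance — $966.72 annually
Property tax — $2,879.55 × 4 = $11,518.20 annually
Annual escrow total = $12,484.92
Monthly escrow = $12,484.92 / 12 = $1,040.41
Required reserve = 1 × $1,040.41 = $1,040.41
Surplus = $1,234.33 − $1,040.41 = $193.92

$193.92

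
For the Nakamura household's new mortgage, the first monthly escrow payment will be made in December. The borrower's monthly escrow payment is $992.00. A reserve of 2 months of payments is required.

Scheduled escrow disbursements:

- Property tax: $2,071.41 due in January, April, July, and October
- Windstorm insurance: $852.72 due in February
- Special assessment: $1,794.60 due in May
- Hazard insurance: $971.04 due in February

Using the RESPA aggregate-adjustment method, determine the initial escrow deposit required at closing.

Cushion = 2 × $992.00 = $1,984.00
Trial balance (start $0, +$992.00 each month, − disbursements):
  Dec: +$992.00 → $992.00
  Jan: +$992.00 − $2,071.41 → -$87.41
  Feb: +$992.00 − $1,823.76 → -$919.17
  Mar: +$992.00 → $72.83
  Apr: +$992.00 − $2,071.41 → -$1,006.58
  May: +$992.00 − $1,794.60 → -$1,809.18
  Jun: +$992.00 → -$817.18
  Jul: +$992.00 − $2,071.41 → -$1,896.59
  Aug: +$992.00 → -$904.59
  Sep: +$992.00 → $87.41
  Oct: +$992.00 − $2,071.41 → -$992.00
  Nov: +$992.00 → $0.00
Lowest trial balance = -$1,896.59 (Jul)
Initial deposit = cushion − low point = $1,984.00 − (-$1,896.59) = $3,880.59

$3,880.59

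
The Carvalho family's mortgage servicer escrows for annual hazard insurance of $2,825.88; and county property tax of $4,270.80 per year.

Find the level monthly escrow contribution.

Hazard insurance: $2,825.88/yr
County property tax: $4,270.80/yr
Combined annual = $7,096.68
Monthly = $7,096.68 ÷ 12 = $591.39

$591.39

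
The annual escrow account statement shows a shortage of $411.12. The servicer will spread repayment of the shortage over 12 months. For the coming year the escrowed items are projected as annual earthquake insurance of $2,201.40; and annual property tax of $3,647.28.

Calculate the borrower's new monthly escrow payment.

$521.65

Earthquake insurance: $2,201.40
Property tax: $3,647.28
Yearly total = $2,201.40 + $3,647.28 = $5,848.68
Per month = $5,848.68 / 12 = $487.39
Monthly shortage recovery: $411.12 ÷ 12 = $34.26
New monthly escrow = $487.39 + $34.26 = $521.65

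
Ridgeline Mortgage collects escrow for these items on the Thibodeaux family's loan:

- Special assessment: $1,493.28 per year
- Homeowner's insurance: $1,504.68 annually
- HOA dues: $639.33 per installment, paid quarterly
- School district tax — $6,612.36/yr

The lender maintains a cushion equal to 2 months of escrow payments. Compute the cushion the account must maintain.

Special assessment: $1,493.28/yr
Homeowner's insurance: $1,504.68/yr
HOA dues: $639.33 × 4 = $2,557.32/yr
School district tax: $6,612.36/yr
Total per year = $12,167.64
Monthly escrow = $12,167.64 ÷ 12 = $1,013.97
Reserve = 2 × $1,013.97 = $2,027.94

$2,027.94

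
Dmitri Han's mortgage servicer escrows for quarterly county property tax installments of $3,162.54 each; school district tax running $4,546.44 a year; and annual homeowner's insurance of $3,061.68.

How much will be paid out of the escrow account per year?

County property tax = $3,162.54 × 4 = $12,650.16 per year
School district tax = $4,546.44 per year
Homeowner's insurance = $3,061.68 per year
Total annual escrow = $20,258.28

$20,258.28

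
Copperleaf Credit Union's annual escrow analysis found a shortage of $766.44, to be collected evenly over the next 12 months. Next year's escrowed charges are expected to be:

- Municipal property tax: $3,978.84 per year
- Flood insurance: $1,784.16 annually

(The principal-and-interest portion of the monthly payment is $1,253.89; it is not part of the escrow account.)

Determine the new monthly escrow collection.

Municipal property tax: $3,978.84/yr
Flood insurance: $1,784.16/yr
Yearly total = $3,978.84 + $1,784.16 = $5,763.00
Monthly escrow = $5,763.00 ÷ 12 = $480.25
Shortage spread = $766.44 ÷ 12 = $63.87/mo
Adjusted monthly = $480.25 + $63.87 = $544.12

$544.12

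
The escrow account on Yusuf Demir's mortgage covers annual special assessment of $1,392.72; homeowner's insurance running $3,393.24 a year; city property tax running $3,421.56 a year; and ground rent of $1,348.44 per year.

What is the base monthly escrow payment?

Special assessment = $1,392.72
Homeowner's insurance = $3,393.24
City property tax = $3,421.56
Ground rent = $1,348.44
Annual escrow total = $9,555.96
Monthly escrow = $9,555.96 ÷ 12 = $796.33

$796.33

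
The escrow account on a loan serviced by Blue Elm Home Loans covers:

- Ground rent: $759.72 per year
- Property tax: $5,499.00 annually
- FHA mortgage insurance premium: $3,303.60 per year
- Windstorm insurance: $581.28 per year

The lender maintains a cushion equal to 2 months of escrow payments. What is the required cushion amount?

$1,690.60

Ground rent = $759.72 annually
Property tax = $5,499.00 annually
FHA mortgage insurance premium = $3,303.60 annually
Windstorm insurance = $581.28 annually
Total per year = $759.72 + $5,499.00 + $3,303.60 + $581.28 = $10,143.60
Per month = $10,143.60 / 12 = $845.30
Cushion = 2 × $845.30 = $1,690.60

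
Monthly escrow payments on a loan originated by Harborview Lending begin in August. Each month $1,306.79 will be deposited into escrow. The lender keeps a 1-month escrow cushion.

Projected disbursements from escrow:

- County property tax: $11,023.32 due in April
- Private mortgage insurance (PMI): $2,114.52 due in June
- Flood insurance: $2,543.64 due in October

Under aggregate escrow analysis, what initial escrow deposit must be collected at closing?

$3,112.64

Cushion = 1 × $1,306.79 = $1,306.79
Trial balance (start $0, +$1,306.79 each month, − disbursements):
  Aug: +$1,306.79 → $1,306.79
  Sep: +$1,306.79 → $2,613.58
  Oct: +$1,306.79 − $2,543.64 → $1,376.73
  Nov: +$1,306.79 → $2,683.52
  Dec: +$1,306.79 → $3,990.31
  Jan: +$1,306.79 → $5,297.10
  Feb: +$1,306.79 → $6,603.89
  Mar: +$1,306.79 → $7,910.68
  Apr: +$1,306.79 − $11,023.32 → -$1,805.85
  May: +$1,306.79 → -$499.06
  Jun: +$1,306.79 − $2,114.52 → -$1,306.79
  Jul: +$1,306.79 → $0.00
Lowest trial balance = -$1,805.85 (Apr)
Initial deposit = cushion − low point = $1,306.79 − (-$1,805.85) = $3,112.64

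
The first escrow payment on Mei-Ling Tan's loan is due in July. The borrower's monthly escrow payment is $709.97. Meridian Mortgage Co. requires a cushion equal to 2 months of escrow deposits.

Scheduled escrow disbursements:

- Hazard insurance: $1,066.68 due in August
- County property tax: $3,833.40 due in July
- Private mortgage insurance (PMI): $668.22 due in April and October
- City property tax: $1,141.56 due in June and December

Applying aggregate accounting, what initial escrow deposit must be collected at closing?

Cushion = 2 × $709.97 = $1,419.94
Trial balance (start $0, +$709.97 each month, − disbursements):
  Jul: +$709.97 − $3,833.40 → -$3,123.43
  Aug: +$709.97 − $1,066.68 → -$3,480.14
  Sep: +$709.97 → -$2,770.17
  Oct: +$709.97 − $668.22 → -$2,728.42
  Nov: +$709.97 → -$2,018.45
  Dec: +$709.97 − $1,141.56 → -$2,450.04
  Jan: +$709.97 → -$1,740.07
  Feb: +$709.97 → -$1,030.10
  Mar: +$709.97 → -$320.13
  Apr: +$709.97 − $668.22 → -$278.38
  May: +$709.97 → $431.59
  Jun: +$709.97 − $1,141.56 → $0.00
Lowest trial balance = -$3,480.14 (Aug)
Initial deposit = cushion − low point = $1,419.94 − (-$3,480.14) = $4,900.08

$4,900.08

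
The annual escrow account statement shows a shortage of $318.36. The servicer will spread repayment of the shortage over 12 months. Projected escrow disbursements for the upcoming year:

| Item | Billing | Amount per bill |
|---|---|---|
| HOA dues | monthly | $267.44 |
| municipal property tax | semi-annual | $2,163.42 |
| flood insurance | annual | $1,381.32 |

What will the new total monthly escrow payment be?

HOA dues: $267.44 × 12 = $3,209.28 per year
Municipal property tax: $2,163.42 × 2 = $4,326.84 per year
Flood insurance: $1,381.32 per year
Combined annual = $3,209.28 + $4,326.84 + $1,381.32 = $8,917.44
Base monthly escrow = $8,917.44 / 12 = $743.12
Shortage per month = $318.36 / 12 = $26.53
Adjusted monthly = $743.12 + $26.53 = $769.65

$769.65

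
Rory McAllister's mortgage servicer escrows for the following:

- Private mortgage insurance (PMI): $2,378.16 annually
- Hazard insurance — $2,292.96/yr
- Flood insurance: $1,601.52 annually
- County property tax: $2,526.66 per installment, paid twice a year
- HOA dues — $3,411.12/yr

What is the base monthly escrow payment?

Private mortgage insurance (PMI) — $2,378.16 per year
Hazard insurance — $2,292.96 per year
Flood insurance — $1,601.52 per year
County property tax — $2,526.66 × 2 = $5,053.32 per year
HOA dues — $3,411.12 per year
Yearly total = $2,378.16 + $2,292.96 + $1,601.52 + $5,053.32 + $3,411.12 = $14,737.08
Monthly = $14,737.08 ÷ 12 = $1,228.09

$1,228.09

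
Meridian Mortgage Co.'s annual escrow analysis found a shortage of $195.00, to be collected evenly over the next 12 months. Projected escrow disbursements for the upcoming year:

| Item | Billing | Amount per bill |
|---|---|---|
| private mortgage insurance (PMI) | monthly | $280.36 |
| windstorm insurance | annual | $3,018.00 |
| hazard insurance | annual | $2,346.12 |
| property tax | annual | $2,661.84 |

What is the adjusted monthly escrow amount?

Private mortgage insurance (PMI): $280.36 × 12 = $3,364.32 per year
Windstorm insurance: $3,018.00 per year
Hazard insurance: $2,346.12 per year
Property tax: $2,661.84 per year
Total annual escrow = $3,364.32 + $3,018.00 + $2,346.12 + $2,661.84 = $11,390.28
Monthly escrow = $11,390.28 ÷ 12 = $949.19
Shortage spread = $195.00 / 12 = $16.25/mo
Adjusted monthly = $949.19 + $16.25 = $965.44

$965.44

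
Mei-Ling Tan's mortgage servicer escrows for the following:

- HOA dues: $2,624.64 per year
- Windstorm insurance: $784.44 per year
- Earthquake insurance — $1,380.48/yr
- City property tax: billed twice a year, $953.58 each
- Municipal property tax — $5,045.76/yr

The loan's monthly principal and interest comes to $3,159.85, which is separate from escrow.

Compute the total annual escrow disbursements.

HOA dues — $2,624.64 annually
Windstorm insurance — $784.44 annually
Earthquake insurance — $1,380.48 annually
City property tax — $953.58 × 2 = $1,907.16 annually
Municipal property tax — $5,045.76 annually
Annual escrow total = $11,742.48

$11,742.48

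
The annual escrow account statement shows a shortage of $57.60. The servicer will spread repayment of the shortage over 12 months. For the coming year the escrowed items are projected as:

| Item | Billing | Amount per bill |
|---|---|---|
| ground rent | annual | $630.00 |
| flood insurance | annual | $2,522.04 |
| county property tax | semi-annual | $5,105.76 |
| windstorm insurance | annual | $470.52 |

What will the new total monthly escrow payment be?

$1,157.64

Ground rent = $630.00 annually
Flood insurance = $2,522.04 annually
County property tax = $5,105.76 × 2 = $10,211.52 annually
Windstorm insurance = $470.52 annually
Total annual escrow = $13,834.08
Per month = $13,834.08 / 12 = $1,152.84
Shortage spread = $57.60 / 12 = $4.80/mo
New monthly escrow = $1,152.84 + $4.80 = $1,157.64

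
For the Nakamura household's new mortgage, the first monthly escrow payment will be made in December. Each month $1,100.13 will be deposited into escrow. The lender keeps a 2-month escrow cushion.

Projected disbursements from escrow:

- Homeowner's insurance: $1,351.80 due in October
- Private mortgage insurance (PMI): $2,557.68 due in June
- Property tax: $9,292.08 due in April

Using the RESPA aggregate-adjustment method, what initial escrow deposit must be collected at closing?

Cushion = 2 × $1,100.13 = $2,200.26
Trial balance (start $0, +$1,100.13 each month, − disbursements):
  Dec: +$1,100.13 → $1,100.13
  Jan: +$1,100.13 → $2,200.26
  Feb: +$1,100.13 → $3,300.39
  Mar: +$1,100.13 → $4,400.52
  Apr: +$1,100.13 − $9,292.08 → -$3,791.43
  May: +$1,100.13 → -$2,691.30
  Jun: +$1,100.13 − $2,557.68 → -$4,148.85
  Jul: +$1,100.13 → -$3,048.72
  Aug: +$1,100.13 → -$1,948.59
  Sep: +$1,100.13 → -$848.46
  Oct: +$1,100.13 − $1,351.80 → -$1,100.13
  Nov: +$1,100.13 → $0.00
Lowest trial balance = -$4,148.85 (Jun)
Initial deposit = cushion − low point = $2,200.26 − (-$4,148.85) = $6,349.11

$6,349.11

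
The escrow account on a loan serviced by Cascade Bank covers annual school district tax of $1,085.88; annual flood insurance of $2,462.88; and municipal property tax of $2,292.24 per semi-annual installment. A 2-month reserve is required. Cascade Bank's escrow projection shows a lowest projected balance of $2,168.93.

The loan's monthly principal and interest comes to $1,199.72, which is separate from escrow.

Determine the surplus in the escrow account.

School district tax — $1,085.88
Flood insurance — $2,462.88
Municipal property tax — $2,292.24 × 2 = $4,584.48
Annual escrow total = $1,085.88 + $2,462.88 + $4,584.48 = $8,133.24
Monthly = $8,133.24 ÷ 12 = $677.77
Cushion = 2 × $677.77 = $1,355.54
Excess over cushion: $2,168.93 − $1,355.54 = $813.39

$813.39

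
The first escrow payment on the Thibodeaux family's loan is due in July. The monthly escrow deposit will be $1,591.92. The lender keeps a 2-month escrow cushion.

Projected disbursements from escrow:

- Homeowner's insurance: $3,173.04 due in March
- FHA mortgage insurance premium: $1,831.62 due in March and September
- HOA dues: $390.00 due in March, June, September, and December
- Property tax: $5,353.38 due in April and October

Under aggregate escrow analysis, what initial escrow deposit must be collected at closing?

Cushion = 2 × $1,591.92 = $3,183.84
Trial balance (start $0, +$1,591.92 each month, − disbursements):
  Jul: +$1,591.92 → $1,591.92
  Aug: +$1,591.92 → $3,183.84
  Sep: +$1,591.92 − $2,221.62 → $2,554.14
  Oct: +$1,591.92 − $5,353.38 → -$1,207.32
  Nov: +$1,591.92 → $384.60
  Dec: +$1,591.92 − $390.00 → $1,586.52
  Jan: +$1,591.92 → $3,178.44
  Feb: +$1,591.92 → $4,770.36
  Mar: +$1,591.92 − $5,394.66 → $967.62
  Apr: +$1,591.92 − $5,353.38 → -$2,793.84
  May: +$1,591.92 → -$1,201.92
  Jun: +$1,591.92 − $390.00 → $0.00
Lowest trial balance = -$2,793.84 (Apr)
Initial deposit = cushion − low point = $3,183.84 − (-$2,793.84) = $5,977.68

$5,977.68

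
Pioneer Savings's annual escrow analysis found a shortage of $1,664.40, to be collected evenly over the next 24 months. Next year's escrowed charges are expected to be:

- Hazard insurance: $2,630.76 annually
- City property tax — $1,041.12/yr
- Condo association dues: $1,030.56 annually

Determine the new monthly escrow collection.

Hazard insurance = $2,630.76 per year
City property tax = $1,041.12 per year
Condo association dues = $1,030.56 per year
Combined annual = $4,702.44
Monthly escrow = $4,702.44 / 12 = $391.87
Shortage spread = $1,664.40 / 24 = $69.35/mo
Adjusted monthly = $391.87 + $69.35 = $461.22

$461.22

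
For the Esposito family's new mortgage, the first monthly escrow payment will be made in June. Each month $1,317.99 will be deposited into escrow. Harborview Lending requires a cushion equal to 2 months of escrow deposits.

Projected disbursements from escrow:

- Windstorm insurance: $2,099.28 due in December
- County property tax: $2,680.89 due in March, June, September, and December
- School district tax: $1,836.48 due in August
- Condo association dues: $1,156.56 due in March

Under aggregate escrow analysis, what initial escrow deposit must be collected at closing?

Cushion = 2 × $1,317.99 = $2,635.98
Trial balance (start $0, +$1,317.99 each month, − disbursements):
  Jun: +$1,317.99 − $2,680.89 → -$1,362.90
  Jul: +$1,317.99 → -$44.91
  Aug: +$1,317.99 − $1,836.48 → -$563.40
  Sep: +$1,317.99 − $2,680.89 → -$1,926.30
  Oct: +$1,317.99 → -$608.31
  Nov: +$1,317.99 → $709.68
  Dec: +$1,317.99 − $4,780.17 → -$2,752.50
  Jan: +$1,317.99 → -$1,434.51
  Feb: +$1,317.99 → -$116.52
  Mar: +$1,317.99 − $3,837.45 → -$2,635.98
  Apr: +$1,317.99 → -$1,317.99
  May: +$1,317.99 → $0.00
Lowest trial balance = -$2,752.50 (Dec)
Initial deposit = cushion − low point = $2,635.98 − (-$2,752.50) = $5,388.48

$5,388.48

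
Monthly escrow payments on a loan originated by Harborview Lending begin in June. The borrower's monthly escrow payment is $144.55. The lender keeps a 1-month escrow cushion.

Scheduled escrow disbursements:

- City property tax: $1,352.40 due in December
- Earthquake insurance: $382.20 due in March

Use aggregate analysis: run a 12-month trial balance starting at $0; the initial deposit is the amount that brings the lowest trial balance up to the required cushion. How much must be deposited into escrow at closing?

Cushion = 1 × $144.55 = $144.55
Trial balance (start $0, +$144.55 each month, − disbursements):
  Jun: +$144.55 → $144.55
  Jul: +$144.55 → $289.10
  Aug: +$144.55 → $433.65
  Sep: +$144.55 → $578.20
  Oct: +$144.55 → $722.75
  Nov: +$144.55 → $867.30
  Dec: +$144.55 − $1,352.40 → -$340.55
  Jan: +$144.55 → -$196.00
  Feb: +$144.55 → -$51.45
  Mar: +$144.55 − $382.20 → -$289.10
  Apr: +$144.55 → -$144.55
  May: +$144.55 → $0.00
Lowest trial balance = -$340.55 (Dec)
Initial deposit = cushion − low point = $144.55 − (-$340.55) = $485.10

$485.10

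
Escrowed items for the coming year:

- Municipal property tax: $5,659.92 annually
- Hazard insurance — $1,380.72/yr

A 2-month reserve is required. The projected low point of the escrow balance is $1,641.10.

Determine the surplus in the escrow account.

$467.66

Municipal property tax: $5,659.92 per year
Hazard insurance: $1,380.72 per year
Yearly total = $7,040.64
Per month = $7,040.64 / 12 = $586.72
Required reserve = 2 × $586.72 = $1,173.44
Surplus = $1,641.10 − $1,173.44 = $467.66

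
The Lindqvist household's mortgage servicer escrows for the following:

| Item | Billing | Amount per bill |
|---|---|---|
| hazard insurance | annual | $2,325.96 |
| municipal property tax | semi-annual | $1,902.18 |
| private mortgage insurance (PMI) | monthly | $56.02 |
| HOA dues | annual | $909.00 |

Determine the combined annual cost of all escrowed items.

Hazard insurance: $2,325.96 per year
Municipal property tax: $1,902.18 × 2 = $3,804.36 per year
Private mortgage insurance (PMI): $56.02 × 12 = $672.24 per year
HOA dues: $909.00 per year
Total annual escrow = $2,325.96 + $3,804.36 + $672.24 + $909.00 = $7,711.56

$7,711.56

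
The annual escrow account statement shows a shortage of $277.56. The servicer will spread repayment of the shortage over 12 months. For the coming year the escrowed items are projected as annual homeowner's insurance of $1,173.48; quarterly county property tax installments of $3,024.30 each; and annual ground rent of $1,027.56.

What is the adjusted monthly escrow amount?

Homeowner's insurance = $1,173.48 per year
County property tax = $3,024.30 × 4 = $12,097.20 per year
Ground rent = $1,027.56 per year
Combined annual = $1,173.48 + $12,097.20 + $1,027.56 = $14,298.24
Base monthly escrow = $14,298.24 / 12 = $1,191.52
Shortage per month = $277.56 / 12 = $23.13
Adjusted monthly = $1,191.52 + $23.13 = $1,214.65

$1,214.65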